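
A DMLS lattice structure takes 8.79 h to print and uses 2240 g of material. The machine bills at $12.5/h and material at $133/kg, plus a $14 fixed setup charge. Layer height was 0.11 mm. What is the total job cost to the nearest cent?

$421.80

Time charge: 12.5 × 8.79 → $109.875.
Feedstock cost = 133 × 2240/1000 = $297.92.
Total = 109.875 + 297.92 + 14 = 421.795 ≈ $421.80.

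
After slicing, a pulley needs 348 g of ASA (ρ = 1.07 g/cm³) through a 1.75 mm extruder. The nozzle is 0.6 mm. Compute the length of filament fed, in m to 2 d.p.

135.22 m

Extruded volume: 348/1.07 = 325.2336 cm³ (325233.6 mm³).
Filament cross-section = π × (1.75/2)² = 2.4053 mm².
L = V/A = 325233.6/2.4053 = 135215.4 mm → 135.22 m.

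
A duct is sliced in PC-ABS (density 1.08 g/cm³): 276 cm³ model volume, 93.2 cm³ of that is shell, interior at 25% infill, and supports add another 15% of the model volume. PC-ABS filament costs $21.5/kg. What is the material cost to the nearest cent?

Infill region = 276 − 93.2 = 182.8 cm³.
Infill volume: 0.25 × 182.8 → 45.7 cm³.
Support: 0.15 × 276 → 41.4 cm³.
Total printed volume = 93.2 + 45.7 + 41.4 = 180.3 cm³.
Mass = 180.3 × 1.08, so 194.724 g.
At $21.5/kg: 194.724/1000 × 21.5 = $4.19.

$4.19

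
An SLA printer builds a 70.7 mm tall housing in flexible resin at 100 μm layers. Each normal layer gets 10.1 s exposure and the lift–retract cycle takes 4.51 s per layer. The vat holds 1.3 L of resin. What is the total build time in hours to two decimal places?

2.87 hours

Number of layers: 70.7 / 0.1 → 707 (rounded up).
Each layer takes = 10.1 + 4.51, so 14.61 s.
Build time: 707 × 14.61 s = 10329.27 s, i.e. 2.87 hours.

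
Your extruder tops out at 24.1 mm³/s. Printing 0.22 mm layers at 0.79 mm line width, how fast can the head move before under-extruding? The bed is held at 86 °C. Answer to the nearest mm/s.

139 mm/s

Extrusion cross-section = 0.22 × 0.79, so 0.1738 mm².
v_max = Q/A = 24.1/0.1738 = 138.67 mm/s → 139 mm/s.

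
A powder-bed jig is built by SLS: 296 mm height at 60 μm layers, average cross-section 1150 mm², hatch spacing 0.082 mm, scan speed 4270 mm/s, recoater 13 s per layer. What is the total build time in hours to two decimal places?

22.32 hours

Layer count = ceil(296 / 0.06) = 4934.
Scan path per layer = 1150 / 0.082, so 14024.4 mm.
Laser time per layer = 14024.4 / 4270, so 3.2844 s.
Layer cycle: 3.2844 + 13 → 16.2844 s.
Total: 4934 × 16.2844 s = 80347.2296 s → 22.32 hours.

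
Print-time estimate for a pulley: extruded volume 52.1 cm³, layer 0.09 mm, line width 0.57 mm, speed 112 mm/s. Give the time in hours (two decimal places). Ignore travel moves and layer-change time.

2.52 hours

Extrusion cross-section = 0.09 × 0.57, so 0.0513 mm².
Path length: 52100 mm³ / 0.0513 mm² → 1015594.5 mm.
Print-move time = 1015594.5 / 112 = 9067.8 s.
9067.8 s = 2.52 hours.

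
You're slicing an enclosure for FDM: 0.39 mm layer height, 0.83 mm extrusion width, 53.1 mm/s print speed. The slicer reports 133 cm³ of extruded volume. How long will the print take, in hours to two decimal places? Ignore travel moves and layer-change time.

2.15 hours

Extrusion cross-section = 0.39 × 0.83 = 0.3237 mm².
Toolpath length = 133 cm³ / 0.3237 mm² = 133000 / 0.3237 = 410874.3 mm.
Print-move time = 410874.3 / 53.1, so 7737.7 s.
Converting: 7737.7 s = 2.15 hours.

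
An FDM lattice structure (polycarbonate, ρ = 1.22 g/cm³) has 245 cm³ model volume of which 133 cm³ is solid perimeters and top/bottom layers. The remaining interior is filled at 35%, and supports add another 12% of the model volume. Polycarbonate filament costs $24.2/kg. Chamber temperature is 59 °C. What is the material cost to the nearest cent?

Infill region = 245 − 133 = 112 cm³.
Infill deposited = 0.35 × 112, so 39.2 cm³.
Support = 0.12 × 245 = 29.4 cm³.
Total printed volume: 133 + 39.2 + 29.4 → 201.6 cm³.
Mass: 201.6 × 1.22 → 245.952 g.
At $24.2/kg: 245.952/1000 × 24.2 = $5.95.

$5.95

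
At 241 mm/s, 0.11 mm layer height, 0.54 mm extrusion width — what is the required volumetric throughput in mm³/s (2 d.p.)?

Bead cross-section: 0.11 × 0.54 → 0.0594 mm².
Q = v·A = 241 × 0.0594 = 14.32 mm³/s.

14.32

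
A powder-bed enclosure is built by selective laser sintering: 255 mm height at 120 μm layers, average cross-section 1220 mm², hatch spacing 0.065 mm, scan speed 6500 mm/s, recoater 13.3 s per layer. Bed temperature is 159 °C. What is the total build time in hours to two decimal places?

Number of layers: 255 / 0.12 → 2125 (rounded up).
Hatch length per layer: 1220 / 0.065 → 18769.2 mm.
Laser time per layer = 18769.2 / 6500, so 2.8876 s.
Time per layer = 2.8876 + 13.3, so 16.1876 s.
2125 layers × 16.1876 s/layer = 34398.65 s, i.e. 9.56 hours.

9.56 hours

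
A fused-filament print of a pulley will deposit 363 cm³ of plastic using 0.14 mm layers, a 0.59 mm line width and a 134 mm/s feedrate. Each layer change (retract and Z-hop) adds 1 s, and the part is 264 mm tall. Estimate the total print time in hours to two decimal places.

9.63 hours

Bead cross-section: 0.14 × 0.59 → 0.0826 mm².
Toolpath length = 363 cm³ / 0.0826 mm² = 363000 / 0.0826 = 4394673.1 mm.
Time extruding: 4394673.1 / 134 → 32796.1 s.
Number of layers: 264 / 0.14 → 1886 (rounded up).
Layer-change overhead = 1886 × 1, so 1886 s.
Altogether 32796.1 + 1886 = 34682.1 s, i.e. 9.63 hours.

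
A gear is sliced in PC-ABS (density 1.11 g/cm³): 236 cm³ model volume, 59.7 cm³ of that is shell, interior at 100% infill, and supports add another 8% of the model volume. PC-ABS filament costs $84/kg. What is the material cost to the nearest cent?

Volume inside the shell = 236 − 59.7, so 176.3 cm³.
Deposited infill = 1.00 × 176.3, so 176.3 cm³.
Support = 0.08 × 236 = 18.88 cm³.
Deposited volume = 59.7 + 176.3 + 18.88, so 254.88 cm³.
Mass = 254.88 × 1.11 = 282.9168 g.
Cost = 282.9168 g / 1000 × $84/kg = $23.77.

$23.77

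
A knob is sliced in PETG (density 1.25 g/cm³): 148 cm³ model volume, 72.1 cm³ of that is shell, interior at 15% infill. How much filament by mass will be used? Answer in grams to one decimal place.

104.4 g

Volume inside the shell = 148 − 72.1, so 75.9 cm³.
Deposited infill = 0.15 × 75.9 = 11.385 cm³.
Total printed volume: 72.1 + 11.385 → 83.485 cm³.
Mass = 83.485 × 1.25, so 104.35625 g.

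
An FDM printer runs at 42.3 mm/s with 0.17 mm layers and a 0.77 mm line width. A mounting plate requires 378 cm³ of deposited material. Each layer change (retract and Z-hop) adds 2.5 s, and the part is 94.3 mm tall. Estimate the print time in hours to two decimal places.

Extrusion cross-section = 0.17 × 0.77 = 0.1309 mm².
Toolpath length = 378 cm³ / 0.1309 mm² = 378000 / 0.1309 = 2887700.5 mm.
Time extruding: 2887700.5 / 42.3 → 68267.2 s.
Number of layers: 94.3 / 0.17 → 555 (rounded up).
Z-hop total = 555 × 2.5, so 1387.5 s.
Total = 68267.2 + 1387.5 = 69654.7 s = 19.35 hours.

19.35 hours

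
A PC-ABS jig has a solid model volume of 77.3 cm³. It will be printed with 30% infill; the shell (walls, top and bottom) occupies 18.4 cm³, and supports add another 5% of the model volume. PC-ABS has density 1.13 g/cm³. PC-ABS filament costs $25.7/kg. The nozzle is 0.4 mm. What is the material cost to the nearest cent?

$1.16

Interior volume = 77.3 − 18.4, so 58.9 cm³.
Deposited infill = 0.30 × 58.9 = 17.67 cm³.
Support: 0.05 × 77.3 → 3.865 cm³.
Total printed volume = 18.4 + 17.67 + 3.865 = 39.935 cm³.
Mass = 39.935 × 1.13 = 45.12655 g.
Cost = 45.12655 g / 1000 × $25.7/kg = $1.16.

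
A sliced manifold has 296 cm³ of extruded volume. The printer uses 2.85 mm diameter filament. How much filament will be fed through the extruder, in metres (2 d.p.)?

Cross-section of 2.85 mm filament: π·(2.85/2)² = 6.3794 mm².
Length = 296 cm³ / 6.3794 mm² = 296000 / 6.3794 = 46399.35 mm = 46.40 m.

46.40 m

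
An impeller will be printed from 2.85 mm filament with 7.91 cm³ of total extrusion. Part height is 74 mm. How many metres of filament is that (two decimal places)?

1.24 m

Cross-section of 2.85 mm filament: π·(2.85/2)² = 6.3794 mm².
Length = 7.91 cm³ / 6.3794 mm² = 7910 / 6.3794 = 1239.93 mm = 1.24 m.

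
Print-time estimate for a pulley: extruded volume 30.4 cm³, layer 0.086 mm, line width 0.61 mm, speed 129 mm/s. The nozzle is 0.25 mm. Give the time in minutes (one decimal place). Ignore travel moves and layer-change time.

Bead cross-section: 0.086 × 0.61 → 0.05246 mm².
Path length: 30400 mm³ / 0.05246 mm² → 579489.1 mm.
Print-move time = 579489.1 / 129 = 4492.2 s.
Converting: 4492.2 s = 74.9 minutes.

74.9 minutes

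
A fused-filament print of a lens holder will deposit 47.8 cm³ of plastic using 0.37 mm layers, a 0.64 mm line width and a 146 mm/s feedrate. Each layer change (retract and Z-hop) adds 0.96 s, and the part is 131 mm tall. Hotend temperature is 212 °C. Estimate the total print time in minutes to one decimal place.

28.7 minutes

Line area: 0.37 × 0.64 → 0.2368 mm².
Toolpath length = 47.8 cm³ / 0.2368 mm² = 47800 / 0.2368 = 201858.1 mm.
Print-move time: 201858.1 / 146 → 1382.6 s.
Layers = ⌈131/0.37⌉ = 355.
Z-hop total: 355 × 0.96 → 340.8 s.
Altogether 1382.6 + 340.8 = 1723.4 s, i.e. 28.7 minutes.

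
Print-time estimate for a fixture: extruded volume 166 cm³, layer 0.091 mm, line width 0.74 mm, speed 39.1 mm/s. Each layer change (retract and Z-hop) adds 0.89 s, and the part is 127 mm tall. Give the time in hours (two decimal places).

Extrusion cross-section: 0.091 × 0.74 → 0.06734 mm².
Path length: 166000 mm³ / 0.06734 mm² → 2465102.5 mm.
Extrusion time = 2465102.5 / 39.1 = 63046.1 s.
Layer count = ceil(127 / 0.091) = 1396.
Z-hop total: 1396 × 0.89 → 1242.44 s.
Total = 63046.1 + 1242.44 = 64288.54 s = 17.86 hours.

17.86 hours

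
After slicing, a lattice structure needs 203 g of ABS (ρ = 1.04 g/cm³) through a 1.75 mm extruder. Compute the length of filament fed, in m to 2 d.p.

81.15 m

Extruded volume: 203/1.04 = 195.1923 cm³ (195192.3 mm³).
Cross-section of 1.75 mm filament: π·(1.75/2)² = 2.4053 mm².
Length = 195192.3 / 2.4053 = 81150.92 mm = 81.15 m.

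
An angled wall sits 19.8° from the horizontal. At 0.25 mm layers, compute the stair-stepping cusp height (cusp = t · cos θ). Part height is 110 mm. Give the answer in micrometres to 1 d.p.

h_c = t·cos θ = 0.25 × 0.9409 = 0.235225 mm (235.2 μm).

235.2 μm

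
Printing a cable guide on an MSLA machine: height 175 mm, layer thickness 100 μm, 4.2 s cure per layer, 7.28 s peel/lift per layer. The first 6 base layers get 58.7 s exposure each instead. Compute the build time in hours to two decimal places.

Layers = ⌈175/0.1⌉ = 1750.
Burn-in layers = 6 × (58.7 + 7.28) = 395.88 s.
Regular layers: 1744 × (4.2 + 7.28) → 20021.12 s.
Total = 395.88 + 20021.12 = 20417 s = 5.67 hours.

5.67 hours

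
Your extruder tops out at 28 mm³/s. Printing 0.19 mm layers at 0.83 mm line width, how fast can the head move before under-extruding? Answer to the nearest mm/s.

178 mm/s

A = 0.19 × 0.83, so 0.1577 mm².
v_max = Q/A = 28/0.1577 = 177.55 mm/s → 178 mm/s.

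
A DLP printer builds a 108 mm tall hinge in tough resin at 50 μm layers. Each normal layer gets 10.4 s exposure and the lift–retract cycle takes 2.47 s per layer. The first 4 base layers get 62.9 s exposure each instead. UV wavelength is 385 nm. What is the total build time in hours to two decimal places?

Number of layers: 108 / 0.05 → 2160 (rounded up).
Burn-in layers = 4 × (62.9 + 2.47), so 261.48 s.
Remaining layers: 2156 × (10.4 + 2.47) → 27747.72 s.
Total = 261.48 + 27747.72 = 28009.2 s = 7.78 hours.

7.78 hours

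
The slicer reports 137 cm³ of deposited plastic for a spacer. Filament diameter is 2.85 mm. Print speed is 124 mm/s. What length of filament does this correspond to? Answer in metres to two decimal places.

Filament cross-section = π × (2.85/2)² = 6.3794 mm².
L = 137000 mm³ / 6.3794 mm² = 21475.37 mm, i.e. 21.48 m.

21.48 m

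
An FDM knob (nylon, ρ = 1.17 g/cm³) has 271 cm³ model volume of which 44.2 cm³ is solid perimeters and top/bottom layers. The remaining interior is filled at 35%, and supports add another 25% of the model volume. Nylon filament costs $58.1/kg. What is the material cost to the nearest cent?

$13.01

Volume inside the shell: 271 − 44.2 → 226.8 cm³.
Deposited infill: 0.35 × 226.8 → 79.38 cm³.
Support: 0.25 × 271 → 67.75 cm³.
Total printed volume: 44.2 + 79.38 + 67.75 → 191.33 cm³.
Mass = 191.33 × 1.17, so 223.8561 g.
At $58.1/kg: 223.8561/1000 × 58.1 = $13.01.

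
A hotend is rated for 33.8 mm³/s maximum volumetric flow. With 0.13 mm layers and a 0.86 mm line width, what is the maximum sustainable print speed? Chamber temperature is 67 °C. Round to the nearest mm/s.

302 mm/s

Bead cross-section = 0.13 × 0.86, so 0.1118 mm².
Max speed = 33.8 / 0.1118 = 302.33 ≈ 302 mm/s.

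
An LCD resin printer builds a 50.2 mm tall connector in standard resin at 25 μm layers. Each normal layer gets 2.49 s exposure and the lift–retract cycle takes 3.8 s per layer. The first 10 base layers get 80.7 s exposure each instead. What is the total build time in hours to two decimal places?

3.73 hours

Layer count = ceil(50.2 / 0.025) = 2008.
Burn-in layers = 10 × (80.7 + 3.8), so 845 s.
Remaining layers = 1998 × (2.49 + 3.8), so 12567.42 s.
Sum: 845 + 12567.42 = 13412.42 s → 3.73 hours.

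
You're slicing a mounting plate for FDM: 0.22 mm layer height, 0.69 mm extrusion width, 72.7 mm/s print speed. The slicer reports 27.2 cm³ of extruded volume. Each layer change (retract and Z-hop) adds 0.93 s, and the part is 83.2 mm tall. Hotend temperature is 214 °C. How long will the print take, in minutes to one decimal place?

47.0 minutes

Bead cross-section = 0.22 × 0.69, so 0.1518 mm².
Total extruded path = 27200/0.1518 = 179183.1 mm.
Print-move time: 179183.1 / 72.7 → 2464.7 s.
Layers = ⌈83.2/0.22⌉ = 379.
Non-print overhead = 379 × 0.93, so 352.47 s.
Total = 2464.7 + 352.47 = 2817.17 s = 47.0 minutes.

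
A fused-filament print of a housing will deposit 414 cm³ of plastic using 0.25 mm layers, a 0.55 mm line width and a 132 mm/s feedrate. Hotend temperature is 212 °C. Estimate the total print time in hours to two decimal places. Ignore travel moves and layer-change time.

Bead cross-section = 0.25 × 0.55, so 0.1375 mm².
Total extruded path = 414000/0.1375 = 3010909.1 mm.
Extrusion time: 3010909.1 / 132 → 22809.9 s.
In the requested units: 22809.9 s = 6.34 hours.

6.34 hours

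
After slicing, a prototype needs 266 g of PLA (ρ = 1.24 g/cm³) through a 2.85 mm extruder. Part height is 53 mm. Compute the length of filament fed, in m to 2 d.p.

33.63 m

Extruded volume: 266/1.24 = 214.5161 cm³ (214516.1 mm³).
A = π r² = π × 1.425² = 6.3794 mm².
Length = 214516.1 / 6.3794 = 33626.38 mm = 33.63 m.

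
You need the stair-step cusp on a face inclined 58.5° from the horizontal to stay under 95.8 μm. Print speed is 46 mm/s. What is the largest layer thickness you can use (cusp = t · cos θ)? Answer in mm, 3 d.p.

t = h_c / cos θ = 0.0958 / 0.5225 = 0.183 mm.

0.183 mm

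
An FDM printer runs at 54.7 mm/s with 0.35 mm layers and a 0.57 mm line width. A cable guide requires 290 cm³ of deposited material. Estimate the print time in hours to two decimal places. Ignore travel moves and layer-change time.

7.38 hours

Extrusion cross-section: 0.35 × 0.57 → 0.1995 mm².
Toolpath length = 290 cm³ / 0.1995 mm² = 290000 / 0.1995 = 1453634.1 mm.
Print-move time: 1453634.1 / 54.7 → 26574.7 s.
In the requested units: 26574.7 s = 7.38 hours.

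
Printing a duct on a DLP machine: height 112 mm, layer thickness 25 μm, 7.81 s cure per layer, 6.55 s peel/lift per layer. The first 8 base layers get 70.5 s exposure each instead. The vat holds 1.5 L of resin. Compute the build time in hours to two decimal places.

Layer count = ceil(112 / 0.025) = 4480.
Base layers = 8 × (70.5 + 6.55), so 616.4 s.
Remaining layers = 4472 × (7.81 + 6.55) = 64217.92 s.
Sum: 616.4 + 64217.92 = 64834.32 s → 18.01 hours.

18.01 hours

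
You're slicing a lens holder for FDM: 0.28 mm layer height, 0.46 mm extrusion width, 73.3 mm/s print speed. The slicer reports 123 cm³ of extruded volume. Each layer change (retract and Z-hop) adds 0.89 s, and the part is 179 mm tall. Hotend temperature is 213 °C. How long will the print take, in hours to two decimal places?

Line area: 0.28 × 0.46 → 0.1288 mm².
Toolpath length = 123 cm³ / 0.1288 mm² = 123000 / 0.1288 = 954968.9 mm.
Print-move time = 954968.9 / 73.3 = 13028.2 s.
Number of layers: 179 / 0.28 → 640 (rounded up).
Z-hop total = 640 × 0.89, so 569.6 s.
Altogether 13028.2 + 569.6 = 13597.8 s, i.e. 3.78 hours.

3.78 hours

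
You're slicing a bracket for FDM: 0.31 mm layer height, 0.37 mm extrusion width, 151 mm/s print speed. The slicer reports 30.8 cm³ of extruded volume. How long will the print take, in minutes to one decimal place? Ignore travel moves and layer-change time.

29.6 minutes

Line area = 0.31 × 0.37, so 0.1147 mm².
Path length: 30800 mm³ / 0.1147 mm² → 268526.6 mm.
Time extruding = 268526.6 / 151 = 1778.3 s.
Converting: 1778.3 s = 29.6 minutes.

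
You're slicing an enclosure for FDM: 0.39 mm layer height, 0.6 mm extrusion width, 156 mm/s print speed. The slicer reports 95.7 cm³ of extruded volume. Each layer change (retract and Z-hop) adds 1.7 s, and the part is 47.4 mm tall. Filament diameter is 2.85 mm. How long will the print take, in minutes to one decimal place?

Bead cross-section: 0.39 × 0.6 → 0.234 mm².
Total extruded path = 95700/0.234 = 408974.4 mm.
Print-move time = 408974.4 / 156 = 2621.6 s.
Layer count = ceil(47.4 / 0.39) = 122.
Non-print overhead = 122 × 1.7 = 207.4 s.
Total = 2621.6 + 207.4 = 2829 s = 47.2 minutes.

47.2 minutes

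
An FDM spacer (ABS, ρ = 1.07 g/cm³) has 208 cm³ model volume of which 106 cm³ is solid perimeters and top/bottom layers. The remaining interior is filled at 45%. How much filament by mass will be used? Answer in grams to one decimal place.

162.5 g

Infill region = 208 − 106 = 102 cm³.
Infill deposited = 0.45 × 102 = 45.9 cm³.
Total extruded = 106 + 45.9 = 151.9 cm³.
Mass = 151.9 × 1.07 = 162.533 g.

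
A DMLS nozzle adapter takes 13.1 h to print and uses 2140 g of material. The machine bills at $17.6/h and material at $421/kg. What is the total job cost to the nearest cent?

$1131.50

Machine-time cost = 17.6 × 13.1 = $230.56.
Material charge = 421 × 2140/1000, so $900.94.
Job cost: 230.56 + 900.94 = $1131.50.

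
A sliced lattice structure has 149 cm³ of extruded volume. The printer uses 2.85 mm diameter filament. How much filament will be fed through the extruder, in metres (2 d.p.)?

23.36 m

Filament cross-section = π × (2.85/2)² = 6.3794 mm².
Length = 149 cm³ / 6.3794 mm² = 149000 / 6.3794 = 23356.43 mm = 23.36 m.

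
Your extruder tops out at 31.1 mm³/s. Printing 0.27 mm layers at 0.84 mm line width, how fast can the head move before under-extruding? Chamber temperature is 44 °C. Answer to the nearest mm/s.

137 mm/s

Extrusion cross-section: 0.27 × 0.84 → 0.2268 mm².
Max speed = 31.1 / 0.2268 = 137.13 ≈ 137 mm/s.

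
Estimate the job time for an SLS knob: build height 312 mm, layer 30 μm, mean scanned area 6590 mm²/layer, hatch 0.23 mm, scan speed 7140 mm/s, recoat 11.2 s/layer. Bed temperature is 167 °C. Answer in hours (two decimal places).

43.95 hours

Layer count = ceil(312 / 0.03) = 10400.
Per-layer scan distance: 6590 / 0.23 → 28652.2 mm.
Scan time per layer: 28652.2 / 7140 → 4.0129 s.
Time per layer = 4.0129 + 11.2 = 15.2129 s.
Total: 10400 × 15.2129 s = 158214.16 s → 43.95 hours.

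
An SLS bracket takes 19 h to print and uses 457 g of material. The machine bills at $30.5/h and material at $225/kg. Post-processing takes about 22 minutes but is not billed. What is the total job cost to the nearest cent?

$682.33

Machine-time cost = 30.5 × 19 = $579.50.
Material charge = 225 × 457/1000, so $102.825.
Job cost: 579.50 + 102.825 = 682.325 ≈ $682.33.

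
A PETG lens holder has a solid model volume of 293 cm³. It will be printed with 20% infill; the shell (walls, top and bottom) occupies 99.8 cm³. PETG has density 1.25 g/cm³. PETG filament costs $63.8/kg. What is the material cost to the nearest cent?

$11.04

Interior volume: 293 − 99.8 → 193.2 cm³.
Infill volume: 0.20 × 193.2 → 38.64 cm³.
Total printed volume = 99.8 + 38.64, so 138.44 cm³.
Mass = 138.44 × 1.25, so 173.05 g.
Cost = 173.05 g / 1000 × $63.8/kg = $11.04.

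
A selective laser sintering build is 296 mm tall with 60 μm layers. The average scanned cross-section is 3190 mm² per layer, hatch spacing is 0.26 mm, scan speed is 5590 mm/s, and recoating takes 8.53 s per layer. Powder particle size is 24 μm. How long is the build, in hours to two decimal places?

14.70 hours

Layer count = ceil(296 / 0.06) = 4934.
Hatch length per layer = 3190 / 0.26 = 12269.2 mm.
Laser time per layer: 12269.2 / 5590 → 2.1948 s.
Layer cycle = 2.1948 + 8.53 = 10.7248 s.
Build time = 4934 × 10.7248 = 52916.1632 s = 14.70 hours.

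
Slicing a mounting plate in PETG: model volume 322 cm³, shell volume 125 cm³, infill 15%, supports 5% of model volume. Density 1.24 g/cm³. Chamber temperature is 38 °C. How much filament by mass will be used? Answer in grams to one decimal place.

Volume inside the shell: 322 − 125 → 197 cm³.
Infill volume = 0.15 × 197 = 29.55 cm³.
Support = 0.05 × 322 = 16.1 cm³.
Total extruded = 125 + 29.55 + 16.1, so 170.65 cm³.
Mass: 170.65 × 1.24 → 211.606 g.

211.6 g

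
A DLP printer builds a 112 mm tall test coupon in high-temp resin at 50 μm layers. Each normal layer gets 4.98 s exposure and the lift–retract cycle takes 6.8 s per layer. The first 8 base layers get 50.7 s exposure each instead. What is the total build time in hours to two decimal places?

7.43 hours

Layer count = ceil(112 / 0.05) = 2240.
Base layers = 8 × (50.7 + 6.8), so 460 s.
Remaining layers: 2232 × (4.98 + 6.8) → 26292.96 s.
Sum: 460 + 26292.96 = 26752.96 s → 7.43 hours.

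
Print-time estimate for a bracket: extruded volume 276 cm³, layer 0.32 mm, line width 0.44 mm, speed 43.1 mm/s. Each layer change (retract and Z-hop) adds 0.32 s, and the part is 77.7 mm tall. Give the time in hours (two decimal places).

12.66 hours

Bead cross-section = 0.32 × 0.44, so 0.1408 mm².
Path length: 276000 mm³ / 0.1408 mm² → 1960227.3 mm.
Time extruding = 1960227.3 / 43.1 = 45480.9 s.
Layers = ⌈77.7/0.32⌉ = 243.
Non-print overhead: 243 × 0.32 → 77.76 s.
Total = 45480.9 + 77.76 = 45558.66 s = 12.66 hours.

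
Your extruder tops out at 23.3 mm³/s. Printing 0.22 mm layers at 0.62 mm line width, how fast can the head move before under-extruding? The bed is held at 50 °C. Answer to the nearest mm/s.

Bead cross-section = 0.22 × 0.62, so 0.1364 mm².
v_max = Q/A = 23.3/0.1364 = 170.82 mm/s → 171 mm/s.

171 mm/s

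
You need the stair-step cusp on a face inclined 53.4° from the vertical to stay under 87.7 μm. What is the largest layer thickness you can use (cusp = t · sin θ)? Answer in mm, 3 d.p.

sin(53.4°) = 0.8028; t_max = 0.0877/0.8028 = 0.109 mm.

0.109 mm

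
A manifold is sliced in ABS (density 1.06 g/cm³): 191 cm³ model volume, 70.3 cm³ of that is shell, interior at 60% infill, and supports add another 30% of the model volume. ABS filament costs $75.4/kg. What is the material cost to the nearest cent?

$15.99

Interior volume = 191 − 70.3 = 120.7 cm³.
Deposited infill: 0.60 × 120.7 → 72.42 cm³.
Support: 0.30 × 191 → 57.3 cm³.
Deposited volume = 70.3 + 72.42 + 57.3, so 200.02 cm³.
Mass = 200.02 × 1.06, so 212.0212 g.
Cost = 212.0212 g / 1000 × $75.4/kg = $15.99.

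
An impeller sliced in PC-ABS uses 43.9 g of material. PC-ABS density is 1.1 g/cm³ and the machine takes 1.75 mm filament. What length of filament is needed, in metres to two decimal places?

16.59 m

Volume = 43.9 g / 1.1 g·cm⁻³ = 39.9091 cm³ = 39909.1 mm³.
A = π r² = π × 0.875² = 2.4053 mm².
Length = 39909.1 / 2.4053 = 16592.15 mm = 16.59 m.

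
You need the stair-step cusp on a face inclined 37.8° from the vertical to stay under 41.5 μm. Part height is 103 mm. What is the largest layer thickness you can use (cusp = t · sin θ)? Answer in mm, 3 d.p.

sin(37.8°) = 0.6129; t_max = 0.0415/0.6129 = 0.068 mm.

0.068 mm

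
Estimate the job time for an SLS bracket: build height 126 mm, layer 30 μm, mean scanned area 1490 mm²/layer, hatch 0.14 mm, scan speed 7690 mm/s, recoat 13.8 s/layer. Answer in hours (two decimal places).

Number of layers: 126 / 0.03 → 4200 (rounded up).
Hatch length per layer = 1490 / 0.14 = 10642.9 mm.
Per-layer scan time: 10642.9 / 7690 → 1.384 s.
Time per layer = 1.384 + 13.8, so 15.184 s.
Build time = 4200 × 15.184 = 63772.8 s = 17.71 hours.

17.71 hours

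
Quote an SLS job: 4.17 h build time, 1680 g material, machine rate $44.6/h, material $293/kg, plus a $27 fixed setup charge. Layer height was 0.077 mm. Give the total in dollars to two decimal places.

Machine cost: 44.6 × 4.17 → $185.982.
Feedstock cost = 293 × 1680/1000 = $492.24.
Total = 185.982 + 492.24 + 27 = 705.222 ≈ $705.22.

$705.22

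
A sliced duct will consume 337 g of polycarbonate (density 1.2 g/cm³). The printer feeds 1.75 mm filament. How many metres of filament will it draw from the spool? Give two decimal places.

116.76 m

Extruded volume: 337/1.2 = 280.8333 cm³ (280833.3 mm³).
Cross-section of 1.75 mm filament: π·(1.75/2)² = 2.4053 mm².
L = V/A = 280833.3/2.4053 = 116756.04 mm → 116.76 m.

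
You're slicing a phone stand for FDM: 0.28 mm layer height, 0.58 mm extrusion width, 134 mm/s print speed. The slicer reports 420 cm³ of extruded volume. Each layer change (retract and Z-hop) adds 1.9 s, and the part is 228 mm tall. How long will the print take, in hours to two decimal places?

5.79 hours

Line area: 0.28 × 0.58 → 0.1624 mm².
Path length: 420000 mm³ / 0.1624 mm² → 2586206.9 mm.
Extrusion time = 2586206.9 / 134 = 19300.1 s.
Layers = ⌈228/0.28⌉ = 815.
Z-hop total = 815 × 1.9, so 1548.5 s.
Total = 19300.1 + 1548.5 = 20848.6 s = 5.79 hours.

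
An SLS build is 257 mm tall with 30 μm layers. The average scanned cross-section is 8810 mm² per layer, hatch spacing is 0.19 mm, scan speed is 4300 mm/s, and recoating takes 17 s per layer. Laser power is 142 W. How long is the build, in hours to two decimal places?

Layers = ⌈257/0.03⌉ = 8567.
Per-layer scan distance = 8810 / 0.19 = 46368.4 mm.
Per-layer scan time = 46368.4 / 4300, so 10.7833 s.
Time per layer = 10.7833 + 17 = 27.7833 s.
Build time = 8567 × 27.7833 = 238019.5311 s = 66.12 hours.

66.12 hours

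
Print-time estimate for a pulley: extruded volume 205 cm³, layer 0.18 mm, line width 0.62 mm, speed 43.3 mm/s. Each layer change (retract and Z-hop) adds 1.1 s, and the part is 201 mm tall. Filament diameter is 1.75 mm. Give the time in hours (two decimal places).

Line area = 0.18 × 0.62, so 0.1116 mm².
Path length: 205000 mm³ / 0.1116 mm² → 1836917.6 mm.
Time extruding: 1836917.6 / 43.3 → 42423 s.
Number of layers: 201 / 0.18 → 1117 (rounded up).
Layer-change overhead: 1117 × 1.1 → 1228.7 s.
Altogether 42423 + 1228.7 = 43651.7 s, i.e. 12.13 hours.

12.13 hours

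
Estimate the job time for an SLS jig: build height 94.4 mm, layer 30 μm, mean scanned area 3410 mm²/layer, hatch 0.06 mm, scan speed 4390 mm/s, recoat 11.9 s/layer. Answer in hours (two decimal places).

21.72 hours

Number of layers: 94.4 / 0.03 → 3147 (rounded up).
Hatch length per layer = 3410 / 0.06 = 56833.3 mm.
Scan time per layer: 56833.3 / 4390 → 12.9461 s.
Per-layer time = 12.9461 + 11.9 = 24.8461 s.
Total: 3147 × 24.8461 s = 78190.6767 s → 21.72 hours.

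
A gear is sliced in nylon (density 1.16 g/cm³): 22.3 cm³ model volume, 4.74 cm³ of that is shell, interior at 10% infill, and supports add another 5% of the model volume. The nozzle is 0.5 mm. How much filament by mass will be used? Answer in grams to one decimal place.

8.8 g

Interior volume = 22.3 − 4.74, so 17.56 cm³.
Deposited infill = 0.10 × 17.56, so 1.756 cm³.
Support: 0.05 × 22.3 → 1.115 cm³.
Deposited volume = 4.74 + 1.756 + 1.115, so 7.611 cm³.
Mass = 7.611 × 1.16 = 8.82876 g.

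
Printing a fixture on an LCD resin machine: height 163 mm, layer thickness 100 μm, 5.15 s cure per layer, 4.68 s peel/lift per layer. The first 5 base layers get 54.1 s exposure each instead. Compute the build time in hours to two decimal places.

Layers = ⌈163/0.1⌉ = 1630.
Base layers = 5 × (54.1 + 4.68) = 293.9 s.
Remaining layers: 1625 × (5.15 + 4.68) → 15973.75 s.
Sum: 293.9 + 15973.75 = 16267.65 s → 4.52 hours.

4.52 hours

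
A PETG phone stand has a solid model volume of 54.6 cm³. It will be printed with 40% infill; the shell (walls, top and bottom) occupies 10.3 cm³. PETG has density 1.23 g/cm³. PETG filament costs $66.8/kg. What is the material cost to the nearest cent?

Infill region: 54.6 − 10.3 → 44.3 cm³.
Infill volume: 0.40 × 44.3 → 17.72 cm³.
Deposited volume = 10.3 + 17.72, so 28.02 cm³.
Mass = 28.02 × 1.23, so 34.4646 g.
Cost = 34.4646 g / 1000 × $66.8/kg = $2.30.

$2.30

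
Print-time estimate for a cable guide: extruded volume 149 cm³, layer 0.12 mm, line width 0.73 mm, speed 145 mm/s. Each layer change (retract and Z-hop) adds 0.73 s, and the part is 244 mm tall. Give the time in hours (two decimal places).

Line area = 0.12 × 0.73, so 0.0876 mm².
Toolpath length = 149 cm³ / 0.0876 mm² = 149000 / 0.0876 = 1700913.2 mm.
Print-move time: 1700913.2 / 145 → 11730.4 s.
Layer count = ceil(244 / 0.12) = 2034.
Z-hop total = 2034 × 0.73, so 1484.82 s.
Total = 11730.4 + 1484.82 = 13215.22 s = 3.67 hours.

3.67 hours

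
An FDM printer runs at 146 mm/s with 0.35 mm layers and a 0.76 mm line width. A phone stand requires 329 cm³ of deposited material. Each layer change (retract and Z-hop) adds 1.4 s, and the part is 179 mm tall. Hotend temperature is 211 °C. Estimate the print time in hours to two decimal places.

Extrusion cross-section = 0.35 × 0.76 = 0.266 mm².
Path length: 329000 mm³ / 0.266 mm² → 1236842.1 mm.
Time extruding = 1236842.1 / 146 = 8471.5 s.
Layer count = ceil(179 / 0.35) = 512.
Layer-change overhead = 512 × 1.4 = 716.8 s.
Altogether 8471.5 + 716.8 = 9188.3 s, i.e. 2.55 hours.

2.55 hours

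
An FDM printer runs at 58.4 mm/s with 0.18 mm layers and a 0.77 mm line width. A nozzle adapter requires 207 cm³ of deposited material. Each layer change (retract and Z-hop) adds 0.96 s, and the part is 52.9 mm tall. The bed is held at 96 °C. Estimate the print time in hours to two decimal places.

7.18 hours

Extrusion cross-section = 0.18 × 0.77 = 0.1386 mm².
Toolpath length = 207 cm³ / 0.1386 mm² = 207000 / 0.1386 = 1493506.5 mm.
Extrusion time = 1493506.5 / 58.4 = 25573.7 s.
Layers = ⌈52.9/0.18⌉ = 294.
Z-hop total = 294 × 0.96, so 282.24 s.
Total = 25573.7 + 282.24 = 25855.94 s = 7.18 hours.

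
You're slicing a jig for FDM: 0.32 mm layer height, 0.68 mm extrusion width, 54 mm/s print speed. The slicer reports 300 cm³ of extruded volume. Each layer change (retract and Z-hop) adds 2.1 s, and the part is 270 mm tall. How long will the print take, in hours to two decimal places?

Bead cross-section: 0.32 × 0.68 → 0.2176 mm².
Total extruded path = 300000/0.2176 = 1378676.5 mm.
Time extruding = 1378676.5 / 54, so 25531 s.
Layer count = ceil(270 / 0.32) = 844.
Z-hop total = 844 × 2.1 = 1772.4 s.
Altogether 25531 + 1772.4 = 27303.4 s, i.e. 7.58 hours.

7.58 hours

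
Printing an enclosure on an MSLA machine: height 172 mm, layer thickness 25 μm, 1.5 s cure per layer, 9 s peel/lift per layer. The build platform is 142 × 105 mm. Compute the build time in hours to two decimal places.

Number of layers: 172 / 0.025 → 6880 (rounded up).
Per-layer time: 1.5 + 9 → 10.5 s.
Build time: 6880 × 10.5 s = 72240 s, i.e. 20.07 hours.

20.07 hours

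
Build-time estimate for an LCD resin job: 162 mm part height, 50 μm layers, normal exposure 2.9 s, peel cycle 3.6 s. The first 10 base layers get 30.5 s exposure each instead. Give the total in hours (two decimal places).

5.93 hours

Layer count = ceil(162 / 0.05) = 3240.
Burn-in layers: 10 × (30.5 + 3.6) → 341 s.
Regular layers: 3230 × (2.9 + 3.6) → 20995 s.
Sum: 341 + 20995 = 21336 s → 5.93 hours.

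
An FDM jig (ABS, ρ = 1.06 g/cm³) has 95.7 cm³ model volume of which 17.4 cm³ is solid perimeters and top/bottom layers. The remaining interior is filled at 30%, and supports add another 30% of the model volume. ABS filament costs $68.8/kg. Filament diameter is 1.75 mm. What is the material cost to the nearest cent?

$5.08

Infill region = 95.7 − 17.4 = 78.3 cm³.
Infill volume = 0.30 × 78.3, so 23.49 cm³.
Support = 0.30 × 95.7, so 28.71 cm³.
Total printed volume = 17.4 + 23.49 + 28.71 = 69.6 cm³.
Mass = 69.6 × 1.06, so 73.776 g.
Cost = 73.776 g / 1000 × $68.8/kg = $5.08.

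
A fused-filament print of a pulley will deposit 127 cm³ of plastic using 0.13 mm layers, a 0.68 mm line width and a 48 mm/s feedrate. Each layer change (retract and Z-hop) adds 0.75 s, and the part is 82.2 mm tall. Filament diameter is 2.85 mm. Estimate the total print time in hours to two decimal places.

8.45 hours

Bead cross-section: 0.13 × 0.68 → 0.0884 mm².
Path length: 127000 mm³ / 0.0884 mm² → 1436651.6 mm.
Print-move time: 1436651.6 / 48 → 29930.2 s.
Number of layers: 82.2 / 0.13 → 633 (rounded up).
Non-print overhead: 633 × 0.75 → 474.75 s.
Altogether 29930.2 + 474.75 = 30404.95 s, i.e. 8.45 hours.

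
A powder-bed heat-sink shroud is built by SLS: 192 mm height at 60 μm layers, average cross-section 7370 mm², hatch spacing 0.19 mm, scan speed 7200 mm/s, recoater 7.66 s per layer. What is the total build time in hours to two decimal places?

Number of layers: 192 / 0.06 → 3200 (rounded up).
Hatch length per layer = 7370 / 0.19, so 38789.5 mm.
Per-layer scan time: 38789.5 / 7200 → 5.3874 s.
Layer cycle: 5.3874 + 7.66 → 13.0474 s.
Total: 3200 × 13.0474 s = 41751.68 s → 11.60 hours.

11.60 hours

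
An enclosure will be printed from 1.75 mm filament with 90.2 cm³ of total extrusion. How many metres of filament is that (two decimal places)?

37.50 m

Cross-section of 1.75 mm filament: π·(1.75/2)² = 2.4053 mm².
Length = 90.2 cm³ / 2.4053 mm² = 90200 / 2.4053 = 37500.52 mm = 37.50 m.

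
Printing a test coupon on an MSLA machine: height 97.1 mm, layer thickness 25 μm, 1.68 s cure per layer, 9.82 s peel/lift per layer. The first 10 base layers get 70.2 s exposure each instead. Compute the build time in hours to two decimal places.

Layer count = ceil(97.1 / 0.025) = 3884.
Base layers = 10 × (70.2 + 9.82) = 800.2 s.
Remaining layers: 3874 × (1.68 + 9.82) → 44551 s.
Total = 800.2 + 44551 = 45351.2 s = 12.60 hours.

12.60 hours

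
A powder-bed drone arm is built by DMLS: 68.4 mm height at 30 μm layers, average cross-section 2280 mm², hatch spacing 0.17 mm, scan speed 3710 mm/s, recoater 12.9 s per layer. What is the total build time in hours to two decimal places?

10.46 hours

Layer count = ceil(68.4 / 0.03) = 2280.
Per-layer scan distance = 2280 / 0.17, so 13411.8 mm.
Scan time per layer = 13411.8 / 3710, so 3.615 s.
Layer cycle: 3.615 + 12.9 → 16.515 s.
2280 layers × 16.515 s/layer = 37654.2 s, i.e. 10.46 hours.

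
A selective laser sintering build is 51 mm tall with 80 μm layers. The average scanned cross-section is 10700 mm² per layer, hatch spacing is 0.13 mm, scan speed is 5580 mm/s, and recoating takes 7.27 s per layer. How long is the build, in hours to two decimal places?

3.90 hours

Layer count = ceil(51 / 0.08) = 638.
Hatch length per layer = 10700 / 0.13 = 82307.7 mm.
Laser time per layer: 82307.7 / 5580 → 14.7505 s.
Per-layer time = 14.7505 + 7.27, so 22.0205 s.
Total: 638 × 22.0205 s = 14049.079 s → 3.90 hours.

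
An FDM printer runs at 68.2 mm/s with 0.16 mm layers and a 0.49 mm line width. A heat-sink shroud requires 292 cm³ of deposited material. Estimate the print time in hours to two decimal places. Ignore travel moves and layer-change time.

Extrusion cross-section = 0.16 × 0.49, so 0.0784 mm².
Toolpath length = 292 cm³ / 0.0784 mm² = 292000 / 0.0784 = 3724489.8 mm.
Time extruding = 3724489.8 / 68.2 = 54611.3 s.
54611.3 s = 15.17 hours.

15.17 hours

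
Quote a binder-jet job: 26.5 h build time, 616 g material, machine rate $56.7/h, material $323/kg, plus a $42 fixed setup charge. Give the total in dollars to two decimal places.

Time charge: 56.7 × 26.5 → $1502.55.
Material charge = 323 × 616/1000, so $198.968.
Adding setup: 1502.55 + 198.968 + 42 → 1743.518 ≈ $1743.52.

$1743.52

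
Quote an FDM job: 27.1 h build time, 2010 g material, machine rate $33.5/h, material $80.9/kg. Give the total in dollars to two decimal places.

$1070.46

Machine cost = 33.5 × 27.1, so $907.85.
Feedstock cost = 80.9 × 2010/1000 = $162.609.
Job cost: 907.85 + 162.609 = 1070.459 ≈ $1070.46.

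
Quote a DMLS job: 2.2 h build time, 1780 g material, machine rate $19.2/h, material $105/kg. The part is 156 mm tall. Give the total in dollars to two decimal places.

Time charge = 19.2 × 2.2 = $42.24.
Feedstock cost = 105 × 1780/1000 = $186.90.
Job cost: 42.24 + 186.90 = $229.14.

$229.14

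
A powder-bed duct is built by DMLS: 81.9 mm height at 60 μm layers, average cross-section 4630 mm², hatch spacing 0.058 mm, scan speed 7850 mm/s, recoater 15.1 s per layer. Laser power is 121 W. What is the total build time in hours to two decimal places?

9.58 hours

Number of layers: 81.9 / 0.06 → 1365 (rounded up).
Per-layer scan distance: 4630 / 0.058 → 79827.6 mm.
Per-layer scan time: 79827.6 / 7850 → 10.1691 s.
Time per layer = 10.1691 + 15.1 = 25.2691 s.
Total: 1365 × 25.2691 s = 34492.3215 s → 9.58 hours.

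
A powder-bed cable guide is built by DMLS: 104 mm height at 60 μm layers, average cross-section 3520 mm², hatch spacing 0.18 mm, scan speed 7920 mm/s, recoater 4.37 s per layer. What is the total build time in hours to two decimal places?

Layer count = ceil(104 / 0.06) = 1734.
Per-layer scan distance: 3520 / 0.18 → 19555.6 mm.
Scan time per layer = 19555.6 / 7920, so 2.4691 s.
Time per layer = 2.4691 + 4.37 = 6.8391 s.
Total: 1734 × 6.8391 s = 11858.9994 s → 3.29 hours.

3.29 hours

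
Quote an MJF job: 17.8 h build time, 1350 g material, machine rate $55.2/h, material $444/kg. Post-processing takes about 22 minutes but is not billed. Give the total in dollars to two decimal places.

Time charge = 55.2 × 17.8, so $982.56.
Feedstock cost = 444 × 1350/1000, so $599.40.
Job cost: 982.56 + 599.40 = $1581.96.

$1581.96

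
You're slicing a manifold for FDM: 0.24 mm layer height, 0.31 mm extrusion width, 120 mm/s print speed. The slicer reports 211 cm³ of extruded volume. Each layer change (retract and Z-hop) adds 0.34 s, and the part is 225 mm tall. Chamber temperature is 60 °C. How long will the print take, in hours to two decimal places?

6.65 hours

Line area = 0.24 × 0.31, so 0.0744 mm².
Toolpath length = 211 cm³ / 0.0744 mm² = 211000 / 0.0744 = 2836021.5 mm.
Print-move time = 2836021.5 / 120 = 23633.5 s.
Layer count = ceil(225 / 0.24) = 938.
Z-hop total = 938 × 0.34, so 318.92 s.
Total = 23633.5 + 318.92 = 23952.42 s = 6.65 hours.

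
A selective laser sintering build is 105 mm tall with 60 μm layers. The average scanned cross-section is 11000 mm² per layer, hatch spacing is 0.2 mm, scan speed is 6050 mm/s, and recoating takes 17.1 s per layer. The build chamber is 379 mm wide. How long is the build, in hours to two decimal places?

Layers = ⌈105/0.06⌉ = 1750.
Per-layer scan distance: 11000 / 0.2 → 55000 mm.
Per-layer scan time = 55000 / 6050, so 9.0909 s.
Time per layer: 9.0909 + 17.1 → 26.1909 s.
Build time = 1750 × 26.1909 = 45834.075 s = 12.73 hours.

12.73 hours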